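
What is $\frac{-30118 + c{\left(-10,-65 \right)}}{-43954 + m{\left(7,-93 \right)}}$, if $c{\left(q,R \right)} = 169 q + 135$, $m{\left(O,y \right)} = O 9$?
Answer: $\frac{31673}{43891} \approx 0.72163$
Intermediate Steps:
$m{\left(O,y \right)} = 9 O$
$c{\left(q,R \right)} = 135 + 169 q$
$\frac{-30118 + c{\left(-10,-65 \right)}}{-43954 + m{\left(7,-93 \right)}} = \frac{-30118 + \left(135 + 169 \left(-10\right)\right)}{-43954 + 9 \cdot 7} = \frac{-30118 + \left(135 - 1690\right)}{-43954 + 63} = \frac{-30118 - 1555}{-43891} = \left(-31673\right) \left(- \frac{1}{43891}\right) = \frac{31673}{43891}$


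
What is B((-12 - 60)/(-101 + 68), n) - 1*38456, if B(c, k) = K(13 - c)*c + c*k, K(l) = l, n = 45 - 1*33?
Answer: -4647152/121 ≈ -38406.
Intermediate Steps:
n = 12 (n = 45 - 33 = 12)
B(c, k) = c*k + c*(13 - c) (B(c, k) = (13 - c)*c + c*k = c*(13 - c) + c*k = c*k + c*(13 - c))
B((-12 - 60)/(-101 + 68), n) - 1*38456 = ((-12 - 60)/(-101 + 68))*(13 + 12 - (-12 - 60)/(-101 + 68)) - 1*38456 = (-72/(-33))*(13 + 12 - (-72)/(-33)) - 38456 = (-72*(-1/33))*(13 + 12 - (-72)*(-1)/33) - 38456 = 24*(13 + 12 - 1*24/11)/11 - 38456 = 24*(13 + 12 - 24/11)/11 - 38456 = (24/11)*(251/11) - 38456 = 6024/121 - 38456 = -4647152/121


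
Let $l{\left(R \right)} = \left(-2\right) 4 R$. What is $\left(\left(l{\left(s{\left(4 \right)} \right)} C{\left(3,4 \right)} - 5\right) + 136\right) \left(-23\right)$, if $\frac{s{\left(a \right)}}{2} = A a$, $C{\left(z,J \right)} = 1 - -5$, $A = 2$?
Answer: $14651$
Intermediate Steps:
$C{\left(z,J \right)} = 6$ ($C{\left(z,J \right)} = 1 + 5 = 6$)
$s{\left(a \right)} = 4 a$ ($s{\left(a \right)} = 2 \cdot 2 a = 4 a$)
$l{\left(R \right)} = - 8 R$
$\left(\left(l{\left(s{\left(4 \right)} \right)} C{\left(3,4 \right)} - 5\right) + 136\right) \left(-23\right) = \left(\left(- 8 \cdot 4 \cdot 4 \cdot 6 - 5\right) + 136\right) \left(-23\right) = \left(\left(\left(-8\right) 16 \cdot 6 - 5\right) + 136\right) \left(-23\right) = \left(\left(\left(-128\right) 6 - 5\right) + 136\right) \left(-23\right) = \left(\left(-768 - 5\right) + 136\right) \left(-23\right) = \left(-773 + 136\right) \left(-23\right) = \left(-637\right) \left(-23\right) = 14651$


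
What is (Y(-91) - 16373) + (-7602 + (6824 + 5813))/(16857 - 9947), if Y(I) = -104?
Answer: -22770207/1382 ≈ -16476.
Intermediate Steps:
(Y(-91) - 16373) + (-7602 + (6824 + 5813))/(16857 - 9947) = (-104 - 16373) + (-7602 + (6824 + 5813))/(16857 - 9947) = -16477 + (-7602 + 12637)/6910 = -16477 + 5035*(1/6910) = -16477 + 1007/1382 = -22770207/1382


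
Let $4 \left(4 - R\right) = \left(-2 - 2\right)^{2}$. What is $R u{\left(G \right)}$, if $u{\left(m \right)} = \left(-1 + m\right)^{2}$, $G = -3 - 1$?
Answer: $0$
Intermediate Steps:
$R = 0$ ($R = 4 - \frac{\left(-2 - 2\right)^{2}}{4} = 4 - \frac{\left(-4\right)^{2}}{4} = 4 - 4 = 0$)
$G = -4$
$R u{\left(G \right)} = 0 \left(-1 - 4\right)^{2} = 0 \left(-5\right)^{2} = 0 \cdot 25 = 0$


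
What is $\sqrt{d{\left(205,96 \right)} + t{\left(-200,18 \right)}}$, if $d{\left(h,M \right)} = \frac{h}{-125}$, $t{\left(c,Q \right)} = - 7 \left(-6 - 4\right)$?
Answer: $\frac{\sqrt{1709}}{5} \approx 8.268$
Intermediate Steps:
$t{\left(c,Q \right)} = 70$ ($t{\left(c,Q \right)} = \left(-7\right) \left(-10\right) = 70$)
$d{\left(h,M \right)} = - \frac{h}{125}$ ($d{\left(h,M \right)} = h \left(- \frac{1}{125}\right) = - \frac{h}{125}$)
$\sqrt{d{\left(205,96 \right)} + t{\left(-200,18 \right)}} = \sqrt{\left(- \frac{1}{125}\right) 205 + 70} = \sqrt{- \frac{41}{25} + 70} = \sqrt{\frac{1709}{25}} = \frac{\sqrt{1709}}{5}$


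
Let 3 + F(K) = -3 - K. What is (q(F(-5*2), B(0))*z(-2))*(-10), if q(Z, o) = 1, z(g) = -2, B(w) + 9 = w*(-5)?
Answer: 20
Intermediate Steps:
B(w) = -9 - 5*w (B(w) = -9 + w*(-5) = -9 - 5*w)
F(K) = -6 - K (F(K) = -3 + (-3 - K) = -6 - K)
(q(F(-5*2), B(0))*z(-2))*(-10) = (1*(-2))*(-10) = -2*(-10) = 20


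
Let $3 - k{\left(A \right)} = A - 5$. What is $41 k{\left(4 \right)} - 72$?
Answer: $92$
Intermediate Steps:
$k{\left(A \right)} = 8 - A$ ($k{\left(A \right)} = 3 - \left(A - 5\right) = 3 - \left(-5 + A\right) = 8 - A$)
$41 k{\left(4 \right)} - 72 = 41 \left(8 - 4\right) - 72 = 41 \cdot 4 - 72 = 164 - 72 = 92$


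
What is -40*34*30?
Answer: -40800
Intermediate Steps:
-40*34*30 = -1360*30 = -1*40800 = -40800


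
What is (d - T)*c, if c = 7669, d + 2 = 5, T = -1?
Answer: 30676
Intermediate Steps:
d = 3 (d = -2 + 5 = 3)
(d - T)*c = (3 - 1*(-1))*7669 = (3 + 1)*7669 = 4*7669 = 30676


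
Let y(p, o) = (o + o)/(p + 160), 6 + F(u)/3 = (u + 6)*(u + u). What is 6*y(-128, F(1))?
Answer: 9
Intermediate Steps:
F(u) = -18 + 6*u*(6 + u) (F(u) = -18 + 3*((u + 6)*(u + u)) = -18 + 3*((6 + u)*(2*u)) = -18 + 3*(2*u*(6 + u)) = -18 + 6*u*(6 + u))
y(p, o) = 2*o/(160 + p) (y(p, o) = (2*o)/(160 + p) = 2*o/(160 + p))
6*y(-128, F(1)) = 6*(2*(-18 + 6*1² + 36*1)/(160 - 128)) = 6*(2*(-18 + 6*1 + 36)/32) = 6*(2*(-18 + 6 + 36)*(1/32)) = 6*(2*24*(1/32)) = 6*(3/2) = 9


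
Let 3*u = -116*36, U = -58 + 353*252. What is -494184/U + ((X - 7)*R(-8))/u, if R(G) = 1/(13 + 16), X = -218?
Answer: -3321536277/598105744 ≈ -5.5534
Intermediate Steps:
R(G) = 1/29
U = 88898 (U = -58 + 88956 = 88898)
u = -1392 (u = (-116*36)/3 = (⅓)*(-4176) = -1392)
-494184/U + ((X - 7)*R(-8))/u = -494184/88898 + ((-218 - 7)*(1/29))/(-1392) = -494184*1/88898 - 225*1/29*(-1/1392) = -247092/44449 - 225/29*(-1/1392) = -247092/44449 + 75/13456 = -3321536277/598105744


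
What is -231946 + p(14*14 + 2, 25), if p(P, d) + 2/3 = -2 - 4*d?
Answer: -696146/3 ≈ -2.3205e+5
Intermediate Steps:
p(P, d) = -8/3 - 4*d (p(P, d) = -2/3 + (-2 - 4*d) = -8/3 - 4*d)
-231946 + p(14*14 + 2, 25) = -231946 + (-8/3 - 4*25) = -231946 + (-8/3 - 100) = -231946 - 308/3 = -696146/3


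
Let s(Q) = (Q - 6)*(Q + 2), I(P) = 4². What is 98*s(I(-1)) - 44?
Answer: 17596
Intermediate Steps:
I(P) = 16
s(Q) = (-6 + Q)*(2 + Q)
98*s(I(-1)) - 44 = 98*(-12 + 16² - 4*16) - 44 = 98*(-12 + 256 - 64) - 44 = 98*180 - 44 = 17640 - 44 = 17596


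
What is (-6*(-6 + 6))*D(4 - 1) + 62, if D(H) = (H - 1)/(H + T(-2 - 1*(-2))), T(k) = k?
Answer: 62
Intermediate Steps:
D(H) = (-1 + H)/H (D(H) = (H - 1)/(H + (-2 - 1*(-2))) = (-1 + H)/(H + (-2 + 2)) = (-1 + H)/(H + 0) = (-1 + H)/H)
(-6*(-6 + 6))*D(4 - 1) + 62 = (-6*(-6 + 6))*((-1 + (4 - 1))/(4 - 1)) + 62 = (-6*0)*((-1 + 3)/3) + 62 = 0*((⅓)*2) + 62 = 0*(⅔) + 62 = 0 + 62 = 62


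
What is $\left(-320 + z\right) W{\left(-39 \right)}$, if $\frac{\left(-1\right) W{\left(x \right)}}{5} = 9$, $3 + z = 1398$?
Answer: $-48375$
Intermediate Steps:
$z = 1395$ ($z = -3 + 1398 = 1395$)
$W{\left(x \right)} = -45$ ($W{\left(x \right)} = \left(-5\right) 9 = -45$)
$\left(-320 + z\right) W{\left(-39 \right)} = \left(-320 + 1395\right) \left(-45\right) = 1075 \left(-45\right) = -48375$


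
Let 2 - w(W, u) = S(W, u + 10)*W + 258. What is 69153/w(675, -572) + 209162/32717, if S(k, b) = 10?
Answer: -797089729/229215302 ≈ -3.4775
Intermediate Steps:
w(W, u) = -256 - 10*W (w(W, u) = 2 - (10*W + 258) = 2 - (258 + 10*W) = 2 + (-258 - 10*W) = -256 - 10*W)
69153/w(675, -572) + 209162/32717 = 69153/(-256 - 10*675) + 209162/32717 = 69153/(-256 - 6750) + 209162*(1/32717) = 69153/(-7006) + 209162/32717 = 69153*(-1/7006) + 209162/32717 = -69153/7006 + 209162/32717 = -797089729/229215302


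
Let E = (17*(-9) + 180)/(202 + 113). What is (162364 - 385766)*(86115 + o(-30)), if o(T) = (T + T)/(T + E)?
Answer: -6714310248670/349 ≈ -1.9239e+10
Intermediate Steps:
E = 3/35 (E = (-153 + 180)/315 = 27*(1/315) = 3/35 ≈ 0.085714)
o(T) = 2*T/(3/35 + T) (o(T) = (T + T)/(T + 3/35) = (2*T)/(3/35 + T) = 2*T/(3/35 + T))
(162364 - 385766)*(86115 + o(-30)) = (162364 - 385766)*(86115 + 70*(-30)/(3 + 35*(-30))) = -223402*(86115 + 70*(-30)/(3 - 1050)) = -223402*(86115 + 70*(-30)/(-1047)) = -223402*(86115 + 70*(-30)*(-1/1047)) = -223402*(86115 + 700/349) = -223402*30054835/349 = -6714310248670/349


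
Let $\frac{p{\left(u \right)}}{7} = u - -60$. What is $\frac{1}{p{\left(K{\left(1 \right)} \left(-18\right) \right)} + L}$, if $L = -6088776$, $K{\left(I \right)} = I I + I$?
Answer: $- \frac{1}{6088608} \approx -1.6424 \cdot 10^{-7}$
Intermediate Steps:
$K{\left(I \right)} = I + I^{2}$ ($K{\left(I \right)} = I^{2} + I = I + I^{2}$)
$p{\left(u \right)} = 420 + 7 u$ ($p{\left(u \right)} = 7 \left(u - -60\right) = 7 \left(u + 60\right) = 7 \left(60 + u\right) = 420 + 7 u$)
$\frac{1}{p{\left(K{\left(1 \right)} \left(-18\right) \right)} + L} = \frac{1}{\left(420 + 7 \cdot 1 \left(1 + 1\right) \left(-18\right)\right) - 6088776} = \frac{1}{\left(420 + 7 \cdot 1 \cdot 2 \left(-18\right)\right) - 6088776} = \frac{1}{\left(420 + 7 \cdot 2 \left(-18\right)\right) - 6088776} = \frac{1}{\left(420 + 7 \left(-36\right)\right) - 6088776} = \frac{1}{\left(420 - 252\right) - 6088776} = \frac{1}{168 - 6088776} = \frac{1}{-6088608} = - \frac{1}{6088608}$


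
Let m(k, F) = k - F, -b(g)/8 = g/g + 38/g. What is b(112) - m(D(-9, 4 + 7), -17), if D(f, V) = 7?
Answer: -243/7 ≈ -34.714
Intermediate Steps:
b(g) = -8 - 304/g (b(g) = -8*(g/g + 38/g) = -8*(1 + 38/g) = -8 - 304/g)
b(112) - m(D(-9, 4 + 7), -17) = (-8 - 304/112) - (7 - 1*(-17)) = (-8 - 304*1/112) - (7 + 17) = (-8 - 19/7) - 1*24 = -75/7 - 24 = -243/7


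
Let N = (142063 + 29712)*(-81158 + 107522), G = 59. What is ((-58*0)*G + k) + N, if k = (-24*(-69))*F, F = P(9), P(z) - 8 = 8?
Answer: 4528702596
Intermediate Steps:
P(z) = 16 (P(z) = 8 + 8 = 16)
F = 16
N = 4528676100 (N = 171775*26364 = 4528676100)
k = 26496 (k = -24*(-69)*16 = 1656*16 = 26496)
((-58*0)*G + k) + N = (-58*0*59 + 26496) + 4528676100 = (0*59 + 26496) + 4528676100 = (0 + 26496) + 4528676100 = 26496 + 4528676100 = 4528702596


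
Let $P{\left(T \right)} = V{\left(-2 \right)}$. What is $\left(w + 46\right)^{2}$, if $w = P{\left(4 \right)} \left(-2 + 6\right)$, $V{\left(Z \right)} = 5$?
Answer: $4356$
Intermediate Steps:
$P{\left(T \right)} = 5$
$w = 20$ ($w = 5 \left(-2 + 6\right) = 5 \cdot 4 = 20$)
$\left(w + 46\right)^{2} = \left(20 + 46\right)^{2} = 66^{2} = 4356$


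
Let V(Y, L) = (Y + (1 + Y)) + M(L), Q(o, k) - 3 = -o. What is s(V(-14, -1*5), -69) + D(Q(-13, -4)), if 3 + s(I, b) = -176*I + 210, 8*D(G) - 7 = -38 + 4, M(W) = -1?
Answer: 41053/8 ≈ 5131.6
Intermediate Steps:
Q(o, k) = 3 - o
D(G) = -27/8 (D(G) = 7/8 + (-38 + 4)/8 = 7/8 + (1/8)*(-34) = 7/8 - 17/4 = -27/8)
V(Y, L) = 2*Y (V(Y, L) = (Y + (1 + Y)) - 1 = (1 + 2*Y) - 1 = 2*Y)
s(I, b) = 207 - 176*I (s(I, b) = -3 + (-176*I + 210) = -3 + (210 - 176*I) = 207 - 176*I)
s(V(-14, -1*5), -69) + D(Q(-13, -4)) = (207 - 352*(-14)) - 27/8 = (207 - 176*(-28)) - 27/8 = (207 + 4928) - 27/8 = 5135 - 27/8 = 41053/8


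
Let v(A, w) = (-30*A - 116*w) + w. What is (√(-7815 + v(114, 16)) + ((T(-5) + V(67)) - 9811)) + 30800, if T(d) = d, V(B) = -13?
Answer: 20971 + 5*I*√523 ≈ 20971.0 + 114.35*I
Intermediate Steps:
v(A, w) = -115*w - 30*A (v(A, w) = (-116*w - 30*A) + w = -115*w - 30*A)
(√(-7815 + v(114, 16)) + ((T(-5) + V(67)) - 9811)) + 30800 = (√(-7815 + (-115*16 - 30*114)) + ((-5 - 13) - 9811)) + 30800 = (√(-7815 + (-1840 - 3420)) + (-18 - 9811)) + 30800 = (√(-7815 - 5260) - 9829) + 30800 = (√(-13075) - 9829) + 30800 = (5*I*√523 - 9829) + 30800 = (-9829 + 5*I*√523) + 30800 = 20971 + 5*I*√523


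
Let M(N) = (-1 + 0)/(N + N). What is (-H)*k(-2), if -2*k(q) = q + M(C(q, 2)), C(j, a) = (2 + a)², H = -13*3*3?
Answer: 7605/64 ≈ 118.83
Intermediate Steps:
H = -117 (H = -39*3 = -117)
M(N) = -1/(2*N)
k(q) = 1/64 - q/2 (k(q) = -(q - 1/(2*(2 + 2)²))/2 = -(q - 1/(2*(4²)))/2 = -(q - ½/16)/2 = -(q - ½*1/16)/2 = -(q - 1/32)/2 = -(-1/32 + q)/2 = 1/64 - q/2)
(-H)*k(-2) = (-1*(-117))*(1/64 - ½*(-2)) = 117*(1/64 + 1) = 117*(65/64) = 7605/64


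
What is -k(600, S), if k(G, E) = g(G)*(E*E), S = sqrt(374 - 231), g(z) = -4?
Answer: 572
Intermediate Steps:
S = sqrt(143) ≈ 11.958
k(G, E) = -4*E**2 (k(G, E) = -4*E*E = -4*E**2)
-k(600, S) = -(-4)*(sqrt(143))**2 = -(-4)*143 = -1*(-572) = 572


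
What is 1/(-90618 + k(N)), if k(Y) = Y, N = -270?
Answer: -1/90888 ≈ -1.1003e-5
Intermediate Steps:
1/(-90618 + k(N)) = 1/(-90618 - 270) = 1/(-90888) = -1/90888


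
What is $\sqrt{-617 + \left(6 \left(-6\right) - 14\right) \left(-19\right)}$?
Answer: $3 \sqrt{37} \approx 18.248$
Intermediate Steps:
$\sqrt{-617 + \left(6 \left(-6\right) - 14\right) \left(-19\right)} = \sqrt{-617 + \left(-36 - 14\right) \left(-19\right)} = \sqrt{-617 - -950} = \sqrt{-617 + 950} = \sqrt{333} = 3 \sqrt{37}$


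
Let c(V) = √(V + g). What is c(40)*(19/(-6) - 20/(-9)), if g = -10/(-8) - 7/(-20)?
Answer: -34*√65/45 ≈ -6.0915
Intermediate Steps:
g = 8/5 (g = -10*(-⅛) - 7*(-1/20) = 5/4 + 7/20 = 8/5 ≈ 1.6000)
c(V) = √(8/5 + V) (c(V) = √(V + 8/5) = √(8/5 + V))
c(40)*(19/(-6) - 20/(-9)) = (√(40 + 25*40)/5)*(19/(-6) - 20/(-9)) = (√(40 + 1000)/5)*(19*(-⅙) - 20*(-⅑)) = (√1040/5)*(-19/6 + 20/9) = ((4*√65)/5)*(-17/18) = (4*√65/5)*(-17/18) = -34*√65/45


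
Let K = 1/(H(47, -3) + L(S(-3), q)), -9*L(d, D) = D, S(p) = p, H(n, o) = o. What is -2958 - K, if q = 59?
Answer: -254379/86 ≈ -2957.9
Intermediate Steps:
L(d, D) = -D/9
K = -9/86 (K = 1/(-3 - ⅑*59) = 1/(-3 - 59/9) = 1/(-86/9) = -9/86 ≈ -0.10465)
-2958 - K = -2958 - 1*(-9/86) = -2958 + 9/86 = -254379/86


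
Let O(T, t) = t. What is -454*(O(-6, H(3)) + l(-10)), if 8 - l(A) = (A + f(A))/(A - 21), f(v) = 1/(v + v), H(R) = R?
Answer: -1502513/310 ≈ -4846.8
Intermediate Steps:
f(v) = 1/(2*v)
l(A) = 8 - (A + 1/(2*A))/(-21 + A) (l(A) = 8 - (A + 1/(2*A))/(A - 21) = 8 - (A + 1/(2*A))/(-21 + A))
-454*(O(-6, H(3)) + l(-10)) = -454*(3 + (½)*(-1 - 14*(-10)*(24 - 1*(-10)))/(-10*(-21 - 10))) = -454*(3 + (½)*(-⅒)*(-1 - 14*(-10)*(24 + 10))/(-31)) = -454*(3 + (½)*(-⅒)*(-1/31)*(-1 - 14*(-10)*34)) = -454*(3 + (½)*(-⅒)*(-1/31)*(-1 + 4760)) = -454*(3 + (½)*(-⅒)*(-1/31)*4759) = -454*(3 + 4759/620) = -454*6619/620 = -1502513/310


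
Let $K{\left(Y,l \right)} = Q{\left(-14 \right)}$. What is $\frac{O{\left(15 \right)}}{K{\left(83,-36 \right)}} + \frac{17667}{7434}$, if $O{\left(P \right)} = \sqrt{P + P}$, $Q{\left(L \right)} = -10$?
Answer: $\frac{1963}{826} - \frac{\sqrt{30}}{10} \approx 1.8288$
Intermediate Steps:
$K{\left(Y,l \right)} = -10$
$O{\left(P \right)} = \sqrt{2} \sqrt{P}$ ($O{\left(P \right)} = \sqrt{2 P} = \sqrt{2} \sqrt{P}$)
$\frac{O{\left(15 \right)}}{K{\left(83,-36 \right)}} + \frac{17667}{7434} = \frac{\sqrt{2} \sqrt{15}}{-10} + \frac{17667}{7434} = \sqrt{30} \left(- \frac{1}{10}\right) + 17667 \cdot \frac{1}{7434} = - \frac{\sqrt{30}}{10} + \frac{1963}{826} = \frac{1963}{826} - \frac{\sqrt{30}}{10}$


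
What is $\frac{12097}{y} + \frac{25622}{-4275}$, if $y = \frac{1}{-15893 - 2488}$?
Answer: $- \frac{950567466797}{4275} \approx -2.2235 \cdot 10^{8}$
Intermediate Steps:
$y = - \frac{1}{18381}$ ($y = \frac{1}{-18381} = - \frac{1}{18381} \approx -5.4404 \cdot 10^{-5}$)
$\frac{12097}{y} + \frac{25622}{-4275} = \frac{12097}{- \frac{1}{18381}} + \frac{25622}{-4275} = 12097 \left(-18381\right) + 25622 \left(- \frac{1}{4275}\right) = -222354957 - \frac{25622}{4275} = - \frac{950567466797}{4275}$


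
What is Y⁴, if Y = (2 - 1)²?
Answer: 1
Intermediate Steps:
Y = 1 (Y = 1² = 1)
Y⁴ = 1⁴ = 1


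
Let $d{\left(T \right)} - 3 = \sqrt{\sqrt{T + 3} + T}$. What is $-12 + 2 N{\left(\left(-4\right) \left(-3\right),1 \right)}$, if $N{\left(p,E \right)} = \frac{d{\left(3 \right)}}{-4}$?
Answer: $- \frac{27}{2} - \frac{\sqrt{3 + \sqrt{6}}}{2} \approx -14.667$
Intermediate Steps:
$d{\left(T \right)} = 3 + \sqrt{T + \sqrt{3 + T}}$ ($d{\left(T \right)} = 3 + \sqrt{\sqrt{T + 3} + T} = 3 + \sqrt{\sqrt{3 + T} + T} = 3 + \sqrt{T + \sqrt{3 + T}}$)
$N{\left(p,E \right)} = - \frac{3}{4} - \frac{\sqrt{3 + \sqrt{6}}}{4}$ ($N{\left(p,E \right)} = \frac{3 + \sqrt{3 + \sqrt{3 + 3}}}{-4} = \left(3 + \sqrt{3 + \sqrt{6}}\right) \left(- \frac{1}{4}\right) = - \frac{3}{4} - \frac{\sqrt{3 + \sqrt{6}}}{4}$)
$-12 + 2 N{\left(\left(-4\right) \left(-3\right),1 \right)} = -12 + 2 \left(- \frac{3}{4} - \frac{\sqrt{3 + \sqrt{6}}}{4}\right) = -12 - \left(\frac{3}{2} + \frac{\sqrt{3 + \sqrt{6}}}{2}\right) = - \frac{27}{2} - \frac{\sqrt{3 + \sqrt{6}}}{2}$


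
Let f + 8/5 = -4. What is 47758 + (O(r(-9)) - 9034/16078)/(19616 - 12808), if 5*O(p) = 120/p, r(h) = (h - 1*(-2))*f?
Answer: 128074829690541/2681746088 ≈ 47758.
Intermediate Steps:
f = -28/5 (f = -8/5 - 4 = -28/5 ≈ -5.6000)
r(h) = -56/5 - 28*h/5 (r(h) = (h - 1*(-2))*(-28/5) = (h + 2)*(-28/5) = (2 + h)*(-28/5) = -56/5 - 28*h/5)
O(p) = 24/p (O(p) = (120/p)/5 = 24/p)
47758 + (O(r(-9)) - 9034/16078)/(19616 - 12808) = 47758 + (24/(-56/5 - 28/5*(-9)) - 9034/16078)/(19616 - 12808) = 47758 + (24/(-56/5 + 252/5) - 9034*1/16078)/6808 = 47758 + (24/(196/5) - 4517/8039)*(1/6808) = 47758 + (24*(5/196) - 4517/8039)*(1/6808) = 47758 + (30/49 - 4517/8039)*(1/6808) = 47758 + (19837/393911)*(1/6808) = 47758 + 19837/2681746088 = 128074829690541/2681746088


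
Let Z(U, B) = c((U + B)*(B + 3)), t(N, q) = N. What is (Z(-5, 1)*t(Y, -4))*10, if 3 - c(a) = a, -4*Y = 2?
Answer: -95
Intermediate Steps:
Y = -1/2 (Y = -1/4*2 = -1/2 ≈ -0.50000)
c(a) = 3 - a
Z(U, B) = 3 - (3 + B)*(B + U) (Z(U, B) = 3 - (U + B)*(B + 3) = 3 - (B + U)*(3 + B) = 3 - (3 + B)*(B + U))
(Z(-5, 1)*t(Y, -4))*10 = ((3 - 1*1**2 - 3*1 - 3*(-5) - 1*1*(-5))*(-1/2))*10 = ((3 - 1*1 - 3 + 15 + 5)*(-1/2))*10 = ((3 - 1 - 3 + 15 + 5)*(-1/2))*10 = (19*(-1/2))*10 = -19/2*10 = -95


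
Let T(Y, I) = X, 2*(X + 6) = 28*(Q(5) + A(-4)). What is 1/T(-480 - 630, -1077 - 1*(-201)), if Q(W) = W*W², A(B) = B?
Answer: 1/1688 ≈ 0.00059242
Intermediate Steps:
Q(W) = W³
X = 1688 (X = -6 + (28*(5³ - 4))/2 = -6 + (28*(125 - 4))/2 = -6 + (28*121)/2 = -6 + (½)*3388 = -6 + 1694 = 1688)
T(Y, I) = 1688
1/T(-480 - 630, -1077 - 1*(-201)) = 1/1688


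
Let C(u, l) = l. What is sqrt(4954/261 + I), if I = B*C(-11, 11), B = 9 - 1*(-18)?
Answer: sqrt(2391659)/87 ≈ 17.776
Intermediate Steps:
B = 27 (B = 9 + 18 = 27)
I = 297 (I = 27*11 = 297)
sqrt(4954/261 + I) = sqrt(4954/261 + 297) = sqrt(82471/261) = sqrt(2391659)/87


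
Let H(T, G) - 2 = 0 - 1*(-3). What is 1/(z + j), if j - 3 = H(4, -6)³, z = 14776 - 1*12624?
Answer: 1/2280 ≈ 0.00043860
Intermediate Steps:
H(T, G) = 5 (H(T, G) = 2 + (0 - 1*(-3)) = 2 + (0 + 3) = 2 + 3 = 5)
z = 2152 (z = 14776 - 12624 = 2152)
j = 128 (j = 3 + 5³ = 3 + 125 = 128)
1/(z + j) = 1/(2152 + 128) = 1/2280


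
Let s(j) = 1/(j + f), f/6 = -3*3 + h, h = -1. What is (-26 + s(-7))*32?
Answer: -55776/67 ≈ -832.48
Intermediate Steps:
f = -60 (f = 6*(-3*3 - 1) = 6*(-9 - 1) = 6*(-10) = -60)
s(j) = 1/(-60 + j) (s(j) = 1/(j - 60) = 1/(-60 + j))
(-26 + s(-7))*32 = (-26 + 1/(-60 - 7))*32 = (-26 + 1/(-67))*32 = (-26 - 1/67)*32 = -1743/67*32 = -55776/67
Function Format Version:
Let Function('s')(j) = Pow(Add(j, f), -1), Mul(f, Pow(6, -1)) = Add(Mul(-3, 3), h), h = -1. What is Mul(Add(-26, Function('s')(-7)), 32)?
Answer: Rational(-55776, 67) ≈ -832.48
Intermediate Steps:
f = -60 (f = Mul(6, Add(Mul(-3, 3), -1)) = Mul(6, Add(-9, -1)) = Mul(6, -10) = -60)
Function('s')(j) = Pow(Add(-60, j), -1) (Function('s')(j) = Pow(Add(j, -60), -1) = Pow(Add(-60, j), -1))
Mul(Add(-26, Function('s')(-7)), 32) = Mul(Add(-26, Pow(Add(-60, -7), -1)), 32) = Mul(Add(-26, Pow(-67, -1)), 32) = Mul(Add(-26, Rational(-1, 67)), 32) = Mul(Rational(-1743, 67), 32) = Rational(-55776, 67)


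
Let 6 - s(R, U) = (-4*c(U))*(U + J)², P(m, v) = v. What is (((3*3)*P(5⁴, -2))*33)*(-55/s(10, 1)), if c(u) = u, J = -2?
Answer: 3267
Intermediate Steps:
s(R, U) = 6 + 4*U*(-2 + U)² (s(R, U) = 6 - (-4*U)*(U - 2)² = 6 - (-4*U)*(-2 + U)² = 6 - (-4)*U*(-2 + U)² = 6 + 4*U*(-2 + U)²)
(((3*3)*P(5⁴, -2))*33)*(-55/s(10, 1)) = (((3*3)*(-2))*33)*(-55/(6 + 4*1*(-2 + 1)²)) = ((9*(-2))*33)*(-55/(6 + 4*1*(-1)²)) = (-18*33)*(-55/(6 + 4*1*1)) = -(-32670)/(6 + 4) = -(-32670)/10 = -594*(-11/2) = 3267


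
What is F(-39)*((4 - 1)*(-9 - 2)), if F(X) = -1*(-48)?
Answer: -1584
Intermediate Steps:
F(X) = 48
F(-39)*((4 - 1)*(-9 - 2)) = 48*((4 - 1)*(-9 - 2)) = 48*(3*(-11)) = 48*(-33) = -1584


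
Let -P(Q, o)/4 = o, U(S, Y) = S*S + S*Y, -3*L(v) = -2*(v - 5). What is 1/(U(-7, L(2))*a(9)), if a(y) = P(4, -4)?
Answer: 1/1008 ≈ 0.00099206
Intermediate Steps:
L(v) = -10/3 + 2*v/3 (L(v) = -(-2)*(v - 5)/3 = -(-2)*(-5 + v)/3 = -(10 - 2*v)/3 = -10/3 + 2*v/3)
U(S, Y) = S² + S*Y
P(Q, o) = -4*o
a(y) = 16 (a(y) = -4*(-4) = 16)
1/(U(-7, L(2))*a(9)) = 1/(-7*(-7 + (-10/3 + (⅔)*2))*16) = 1/(-7*(-7 + (-10/3 + 4/3))*16) = 1/(-7*(-7 - 2)*16) = 1/(-7*(-9)*16) = 1/(63*16) = 1/1008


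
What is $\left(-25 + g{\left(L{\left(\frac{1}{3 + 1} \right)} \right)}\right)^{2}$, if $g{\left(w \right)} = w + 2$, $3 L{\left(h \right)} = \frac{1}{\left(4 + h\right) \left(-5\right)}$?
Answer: $\frac{34445161}{65025} \approx 529.72$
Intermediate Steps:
$L{\left(h \right)} = - \frac{1}{15 \left(4 + h\right)}$ ($L{\left(h \right)} = \frac{\frac{1}{4 + h} \frac{1}{-5}}{3} = \frac{\frac{1}{4 + h} \left(- \frac{1}{5}\right)}{3} = \frac{\left(- \frac{1}{5}\right) \frac{1}{4 + h}}{3} = - \frac{1}{15 \left(4 + h\right)}$)
$g{\left(w \right)} = 2 + w$
$\left(-25 + g{\left(L{\left(\frac{1}{3 + 1} \right)} \right)}\right)^{2} = \left(-25 + \left(2 - \frac{1}{60 + \frac{15}{3 + 1}}\right)\right)^{2} = \left(-25 + \left(2 - \frac{1}{60 + \frac{15}{4}}\right)\right)^{2} = \left(-25 + \left(2 - \frac{1}{\frac{255}{4}}\right)\right)^{2} = \left(-25 + \left(2 - \frac{4}{255}\right)\right)^{2} = \left(-25 + \frac{506}{255}\right)^{2} = \left(- \frac{5869}{255}\right)^{2} = \frac{34445161}{65025}$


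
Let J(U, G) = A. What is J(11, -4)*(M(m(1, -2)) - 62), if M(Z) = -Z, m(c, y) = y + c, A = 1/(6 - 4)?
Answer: -61/2 ≈ -30.500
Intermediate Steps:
A = ½ (A = 1/2 = ½ ≈ 0.50000)
J(U, G) = ½
m(c, y) = c + y
J(11, -4)*(M(m(1, -2)) - 62) = (-(1 - 2) - 62)/2 = (-1*(-1) - 62)/2 = (1 - 62)/2 = (½)*(-61) = -61/2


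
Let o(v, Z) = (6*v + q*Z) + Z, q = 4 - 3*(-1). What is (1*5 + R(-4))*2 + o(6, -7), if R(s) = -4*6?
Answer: -58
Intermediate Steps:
R(s) = -24
q = 7 (q = 4 + 3 = 7)
o(v, Z) = 6*v + 8*Z (o(v, Z) = (6*v + 7*Z) + Z = 6*v + 8*Z)
(1*5 + R(-4))*2 + o(6, -7) = (1*5 - 24)*2 + (6*6 + 8*(-7)) = (5 - 24)*2 + (36 - 56) = -19*2 - 20 = -38 - 20 = -58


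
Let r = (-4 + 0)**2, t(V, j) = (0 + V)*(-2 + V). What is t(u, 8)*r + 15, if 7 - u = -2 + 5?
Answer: 143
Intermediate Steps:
u = 4 (u = 7 - (-2 + 5) = 7 - 1*3 = 7 - 3 = 4)
t(V, j) = V*(-2 + V)
r = 16 (r = (-4)**2 = 16)
t(u, 8)*r + 15 = (4*(-2 + 4))*16 + 15 = (4*2)*16 + 15 = 8*16 + 15 = 128 + 15 = 143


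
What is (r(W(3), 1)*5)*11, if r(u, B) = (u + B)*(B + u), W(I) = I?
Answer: 880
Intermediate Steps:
r(u, B) = (B + u)² (r(u, B) = (B + u)*(B + u) = (B + u)²)
(r(W(3), 1)*5)*11 = ((1 + 3)²*5)*11 = (4²*5)*11 = (16*5)*11 = 80*11 = 880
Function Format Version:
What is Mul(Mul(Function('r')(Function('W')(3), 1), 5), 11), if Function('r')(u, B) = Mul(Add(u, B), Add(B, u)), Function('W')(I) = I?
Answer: 880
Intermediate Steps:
Function('r')(u, B) = Pow(Add(B, u), 2) (Function('r')(u, B) = Mul(Add(B, u), Add(B, u)) = Pow(Add(B, u), 2))
Mul(Mul(Function('r')(Function('W')(3), 1), 5), 11) = Mul(Mul(Pow(Add(1, 3), 2), 5), 11) = Mul(Mul(Pow(4, 2), 5), 11) = Mul(Mul(16, 5), 11) = Mul(80, 11) = 880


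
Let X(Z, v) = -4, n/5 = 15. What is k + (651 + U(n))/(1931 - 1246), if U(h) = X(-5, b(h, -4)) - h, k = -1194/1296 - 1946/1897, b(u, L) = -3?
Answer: -44591653/40097160 ≈ -1.1121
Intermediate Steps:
n = 75 (n = 5*15 = 75)
k = -113977/58536 (k = -1194*1/1296 - 1946*1/1897 = -199/216 - 278/271 = -113977/58536 ≈ -1.9471)
U(h) = -4 - h
k + (651 + U(n))/(1931 - 1246) = -113977/58536 + (651 + (-4 - 1*75))/(1931 - 1246) = -113977/58536 + (651 + (-4 - 75))/685 = -113977/58536 + (651 - 79)*(1/685) = -113977/58536 + 572*(1/685) = -113977/58536 + 572/685 = -44591653/40097160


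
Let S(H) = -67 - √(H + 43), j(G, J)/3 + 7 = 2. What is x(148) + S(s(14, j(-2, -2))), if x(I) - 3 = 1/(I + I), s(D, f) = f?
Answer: -18943/296 - 2*√7 ≈ -69.288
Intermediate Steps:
j(G, J) = -15 (j(G, J) = -21 + 3*2 = -21 + 6 = -15)
x(I) = 3 + 1/(2*I) (x(I) = 3 + 1/(I + I) = 3 + 1/(2*I))
S(H) = -67 - √(43 + H)
x(148) + S(s(14, j(-2, -2))) = (3 + (½)/148) + (-67 - √(43 - 15)) = (3 + (½)*(1/148)) + (-67 - √28) = (3 + 1/296) + (-67 - 2*√7) = 889/296 + (-67 - 2*√7) = -18943/296 - 2*√7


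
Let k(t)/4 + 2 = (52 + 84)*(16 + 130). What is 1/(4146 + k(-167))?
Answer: 1/83562 ≈ 1.1967e-5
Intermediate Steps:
k(t) = 79416 (k(t) = -8 + 4*((52 + 84)*(16 + 130)) = -8 + 4*(136*146) = -8 + 4*19856 = -8 + 79424 = 79416)
1/(4146 + k(-167)) = 1/(4146 + 79416) = 1/83562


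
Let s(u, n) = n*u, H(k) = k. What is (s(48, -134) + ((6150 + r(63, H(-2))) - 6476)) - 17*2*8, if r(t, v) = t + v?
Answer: -6969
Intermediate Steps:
(s(48, -134) + ((6150 + r(63, H(-2))) - 6476)) - 17*2*8 = (-134*48 + ((6150 + (63 - 2)) - 6476)) - 17*2*8 = (-6432 + ((6150 + 61) - 6476)) - 34*8 = (-6432 + (6211 - 6476)) - 272 = (-6432 - 265) - 272 = -6697 - 272 = -6969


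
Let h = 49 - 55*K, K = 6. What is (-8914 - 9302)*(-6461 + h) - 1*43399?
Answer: 122768873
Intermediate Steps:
h = -281 (h = 49 - 55*6 = 49 - 330 = -281)
(-8914 - 9302)*(-6461 + h) - 1*43399 = (-8914 - 9302)*(-6461 - 281) - 1*43399 = -18216*(-6742) - 43399 = 122812272 - 43399 = 122768873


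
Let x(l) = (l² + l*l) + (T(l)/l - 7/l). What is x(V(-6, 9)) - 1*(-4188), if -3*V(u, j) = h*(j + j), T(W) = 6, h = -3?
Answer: 87047/18 ≈ 4835.9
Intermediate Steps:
V(u, j) = 2*j (V(u, j) = -(-1)*(j + j) = -(-1)*2*j = -(-2)*j = 2*j)
x(l) = -1/l + 2*l² (x(l) = (l² + l*l) + (6/l - 7/l) = (l² + l²) - 1/l = 2*l² - 1/l = -1/l + 2*l²)
x(V(-6, 9)) - 1*(-4188) = (-1 + 2*(2*9)³)/((2*9)) - 1*(-4188) = (-1 + 2*18³)/18 + 4188 = (-1 + 2*5832)/18 + 4188 = (-1 + 11664)/18 + 4188 = (1/18)*11663 + 4188 = 11663/18 + 4188 = 87047/18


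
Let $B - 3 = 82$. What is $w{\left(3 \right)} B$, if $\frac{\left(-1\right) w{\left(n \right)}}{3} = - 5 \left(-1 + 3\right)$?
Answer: $2550$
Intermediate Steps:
$B = 85$ ($B = 3 + 82 = 85$)
$w{\left(n \right)} = 30$ ($w{\left(n \right)} = - 3 \left(- 5 \left(-1 + 3\right)\right) = - 3 \left(\left(-5\right) 2\right) = \left(-3\right) \left(-10\right) = 30$)
$w{\left(3 \right)} B = 30 \cdot 85 = 2550$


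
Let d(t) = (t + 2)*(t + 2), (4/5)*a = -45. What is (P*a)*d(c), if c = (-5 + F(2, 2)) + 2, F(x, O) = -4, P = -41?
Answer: 230625/4 ≈ 57656.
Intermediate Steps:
a = -225/4 (a = (5/4)*(-45) = -225/4 ≈ -56.250)
c = -7 (c = (-5 - 4) + 2 = -9 + 2 = -7)
d(t) = (2 + t)**2 (d(t) = (2 + t)*(2 + t) = (2 + t)**2)
(P*a)*d(c) = (-41*(-225/4))*(2 - 7)**2 = (9225/4)*(-5)**2 = (9225/4)*25 = 230625/4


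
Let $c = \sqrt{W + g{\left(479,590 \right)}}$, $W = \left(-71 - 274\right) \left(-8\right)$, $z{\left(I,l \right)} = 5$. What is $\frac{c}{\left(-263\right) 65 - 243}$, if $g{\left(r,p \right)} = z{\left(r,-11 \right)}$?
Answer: $- \frac{\sqrt{2765}}{17338} \approx -0.0030328$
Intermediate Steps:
$g{\left(r,p \right)} = 5$
$W = 2760$ ($W = \left(-345\right) \left(-8\right) = 2760$)
$c = \sqrt{2765}$ ($c = \sqrt{2760 + 5} = \sqrt{2765} \approx 52.583$)
$\frac{c}{\left(-263\right) 65 - 243} = \frac{\sqrt{2765}}{\left(-263\right) 65 - 243} = \frac{\sqrt{2765}}{-17095 - 243} = \frac{\sqrt{2765}}{-17338} = \sqrt{2765} \left(- \frac{1}{17338}\right) = - \frac{\sqrt{2765}}{17338}$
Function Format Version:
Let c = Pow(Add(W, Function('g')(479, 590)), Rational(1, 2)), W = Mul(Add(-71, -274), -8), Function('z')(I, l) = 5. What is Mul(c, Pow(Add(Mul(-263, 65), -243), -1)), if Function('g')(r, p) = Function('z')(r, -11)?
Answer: Mul(Rational(-1, 17338), Pow(2765, Rational(1, 2))) ≈ -0.0030328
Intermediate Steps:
Function('g')(r, p) = 5
W = 2760 (W = Mul(-345, -8) = 2760)
c = Pow(2765, Rational(1, 2)) (c = Pow(Add(2760, 5), Rational(1, 2)) = Pow(2765, Rational(1, 2)) ≈ 52.583)
Mul(c, Pow(Add(Mul(-263, 65), -243), -1)) = Mul(Pow(2765, Rational(1, 2)), Pow(Add(Mul(-263, 65), -243), -1)) = Mul(Pow(2765, Rational(1, 2)), Pow(Add(-17095, -243), -1)) = Mul(Pow(2765, Rational(1, 2)), Pow(-17338, -1)) = Mul(Pow(2765, Rational(1, 2)), Rational(-1, 17338)) = Mul(Rational(-1, 17338), Pow(2765, Rational(1, 2)))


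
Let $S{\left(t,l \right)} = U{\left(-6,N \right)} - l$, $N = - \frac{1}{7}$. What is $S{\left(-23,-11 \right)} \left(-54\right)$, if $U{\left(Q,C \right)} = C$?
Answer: $- \frac{4104}{7} \approx -586.29$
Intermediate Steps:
$N = - \frac{1}{7}$ ($N = \left(-1\right) \frac{1}{7} = - \frac{1}{7} \approx -0.14286$)
$S{\left(t,l \right)} = - \frac{1}{7} - l$
$S{\left(-23,-11 \right)} \left(-54\right) = \left(- \frac{1}{7} - -11\right) \left(-54\right) = \left(- \frac{1}{7} + 11\right) \left(-54\right) = \frac{76}{7} \left(-54\right) = - \frac{4104}{7}$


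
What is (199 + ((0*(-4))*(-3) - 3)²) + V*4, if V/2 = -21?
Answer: 40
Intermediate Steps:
V = -42 (V = 2*(-21) = -42)
(199 + ((0*(-4))*(-3) - 3)²) + V*4 = (199 + ((0*(-4))*(-3) - 3)²) - 42*4 = (199 + (0*(-3) - 3)²) - 168 = (199 + (0 - 3)²) - 168 = (199 + (-3)²) - 168 = (199 + 9) - 168 = 208 - 168 = 40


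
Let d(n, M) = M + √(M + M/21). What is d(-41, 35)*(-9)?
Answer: -315 - 3*√330 ≈ -369.50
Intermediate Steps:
d(n, M) = M + √462*√M/21 (d(n, M) = M + √(M + M*(1/21)) = M + √(M + M/21) = M + √(22*M/21) = M + √462*√M/21)
d(-41, 35)*(-9) = (35 + √462*√35/21)*(-9) = (35 + √330/3)*(-9) = -315 - 3*√330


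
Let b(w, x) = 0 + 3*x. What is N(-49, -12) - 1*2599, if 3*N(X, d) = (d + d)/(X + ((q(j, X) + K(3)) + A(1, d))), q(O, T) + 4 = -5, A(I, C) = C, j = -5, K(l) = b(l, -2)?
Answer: -49379/19 ≈ -2598.9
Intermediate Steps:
b(w, x) = 3*x
K(l) = -6 (K(l) = 3*(-2) = -6)
q(O, T) = -9 (q(O, T) = -4 - 5 = -9)
N(X, d) = 2*d/(3*(-15 + X + d)) (N(X, d) = ((d + d)/(X + ((-9 - 6) + d)))/3 = ((2*d)/(X + (-15 + d)))/3 = ((2*d)/(-15 + X + d))/3 = (2*d/(-15 + X + d))/3 = 2*d/(3*(-15 + X + d)))
N(-49, -12) - 1*2599 = (⅔)*(-12)/(-15 - 49 - 12) - 1*2599 = (⅔)*(-12)/(-76) - 2599 = (⅔)*(-12)*(-1/76) - 2599 = 2/19 - 2599 = -49379/19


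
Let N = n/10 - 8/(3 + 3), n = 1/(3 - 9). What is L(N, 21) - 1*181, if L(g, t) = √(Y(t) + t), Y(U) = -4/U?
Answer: -181 + √9177/21 ≈ -176.44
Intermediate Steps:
n = -⅙ (n = 1/(-6) = -⅙ ≈ -0.16667)
N = -27/20 (N = -⅙/10 - 8/(3 + 3) = -⅙*⅒ - 8/6 = -1/60 - 8*⅙ = -1/60 - 4/3 = -27/20 ≈ -1.3500)
L(g, t) = √(t - 4/t) (L(g, t) = √(-4/t + t) = √(t - 4/t))
L(N, 21) - 1*181 = √(21 - 4/21) - 1*181 = √(21 - 4*1/21) - 181 = √(21 - 4/21) - 181 = √(437/21) - 181 = √9177/21 - 181 = -181 + √9177/21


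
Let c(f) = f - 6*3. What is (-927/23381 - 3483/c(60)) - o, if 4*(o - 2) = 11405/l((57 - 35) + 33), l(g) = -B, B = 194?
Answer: -86648707/1233064 ≈ -70.271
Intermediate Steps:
l(g) = -194 (l(g) = -1*194 = -194)
c(f) = -18 + f (c(f) = f - 18 = -18 + f)
o = -9853/776 (o = 2 + (11405/(-194))/4 = 2 + (11405*(-1/194))/4 = 2 + (¼)*(-11405/194) = 2 - 11405/776 = -9853/776 ≈ -12.697)
(-927/23381 - 3483/c(60)) - o = (-927/23381 - 3483/(-18 + 60)) - 1*(-9853/776) = (-927*1/23381 - 3483/42) + 9853/776 = (-9/227 - 3483*1/42) + 9853/776 = (-9/227 - 1161/14) + 9853/776 = -263673/3178 + 9853/776 = -86648707/1233064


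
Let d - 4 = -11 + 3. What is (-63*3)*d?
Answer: 756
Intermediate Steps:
d = -4 (d = 4 + (-11 + 3) = 4 - 8 = -4)
(-63*3)*d = -63*3*(-4) = -21*9*(-4) = -189*(-4) = 756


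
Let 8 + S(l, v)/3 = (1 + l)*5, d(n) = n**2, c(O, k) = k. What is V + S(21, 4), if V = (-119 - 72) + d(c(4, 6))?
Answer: 151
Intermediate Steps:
S(l, v) = -9 + 15*l (S(l, v) = -24 + 3*((1 + l)*5) = -24 + 3*(5 + 5*l) = -24 + (15 + 15*l) = -9 + 15*l)
V = -155 (V = (-119 - 72) + 6**2 = -191 + 36 = -155)
V + S(21, 4) = -155 + (-9 + 15*21) = -155 + (-9 + 315) = -155 + 306 = 151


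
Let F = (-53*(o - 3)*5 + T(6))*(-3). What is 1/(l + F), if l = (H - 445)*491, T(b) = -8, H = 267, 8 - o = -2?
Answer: -1/81809 ≈ -1.2224e-5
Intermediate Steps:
o = 10 (o = 8 - 1*(-2) = 8 + 2 = 10)
F = 5589 (F = (-53*(10 - 3)*5 - 8)*(-3) = (-371*5 - 8)*(-3) = (-53*35 - 8)*(-3) = (-1855 - 8)*(-3) = -1863*(-3) = 5589)
l = -87398 (l = (267 - 445)*491 = -178*491 = -87398)
1/(l + F) = 1/(-87398 + 5589) = 1/(-81809) = -1/81809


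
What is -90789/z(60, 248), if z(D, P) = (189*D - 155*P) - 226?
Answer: 90789/27326 ≈ 3.3224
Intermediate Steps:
z(D, P) = -226 - 155*P + 189*D (z(D, P) = (-155*P + 189*D) - 226 = -226 - 155*P + 189*D)
-90789/z(60, 248) = -90789/(-226 - 155*248 + 189*60) = -90789/(-226 - 38440 + 11340) = -90789/(-27326) = -90789*(-1/27326) = 90789/27326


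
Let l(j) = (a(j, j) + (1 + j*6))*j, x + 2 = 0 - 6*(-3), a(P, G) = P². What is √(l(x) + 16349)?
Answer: √21997 ≈ 148.31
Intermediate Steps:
x = 16 (x = -2 + (0 - 6*(-3)) = -2 + (0 + 18) = -2 + 18 = 16)
l(j) = j*(1 + j² + 6*j) (l(j) = (j² + (1 + j*6))*j = (j² + (1 + 6*j))*j = (1 + j² + 6*j)*j = j*(1 + j² + 6*j))
√(l(x) + 16349) = √(16*(1 + 16² + 6*16) + 16349) = √(16*(1 + 256 + 96) + 16349) = √(16*353 + 16349) = √(5648 + 16349) = √21997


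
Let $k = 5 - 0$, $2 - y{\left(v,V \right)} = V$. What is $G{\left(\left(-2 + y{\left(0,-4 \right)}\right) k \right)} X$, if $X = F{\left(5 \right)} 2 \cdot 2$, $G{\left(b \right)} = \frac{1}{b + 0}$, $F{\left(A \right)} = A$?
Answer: $1$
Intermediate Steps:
$y{\left(v,V \right)} = 2 - V$
$k = 5$ ($k = 5 + 0 = 5$)
$G{\left(b \right)} = \frac{1}{b}$
$X = 20$ ($X = 5 \cdot 2 \cdot 2 = 10 \cdot 2 = 20$)
$G{\left(\left(-2 + y{\left(0,-4 \right)}\right) k \right)} X = \frac{1}{\left(-2 + \left(2 - -4\right)\right) 5} \cdot 20 = \frac{1}{\left(-2 + \left(2 + 4\right)\right) 5} \cdot 20 = \frac{1}{\left(-2 + 6\right) 5} \cdot 20 = \frac{1}{4 \cdot 5} \cdot 20 = \frac{1}{20} \cdot 20 = 1$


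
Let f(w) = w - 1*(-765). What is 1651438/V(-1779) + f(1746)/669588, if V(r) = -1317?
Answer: -368593253519/293949132 ≈ -1253.9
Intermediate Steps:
f(w) = 765 + w (f(w) = w + 765 = 765 + w)
1651438/V(-1779) + f(1746)/669588 = 1651438/(-1317) + (765 + 1746)/669588 = 1651438*(-1/1317) + 2511*(1/669588) = -1651438/1317 + 837/223196 = -368593253519/293949132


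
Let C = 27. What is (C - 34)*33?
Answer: -231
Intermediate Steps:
(C - 34)*33 = (27 - 34)*33 = -7*33 = -231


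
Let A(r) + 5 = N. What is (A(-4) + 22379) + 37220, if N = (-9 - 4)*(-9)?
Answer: 59711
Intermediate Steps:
N = 117 (N = -13*(-9) = 117)
A(r) = 112 (A(r) = -5 + 117 = 112)
(A(-4) + 22379) + 37220 = (112 + 22379) + 37220 = 22491 + 37220 = 59711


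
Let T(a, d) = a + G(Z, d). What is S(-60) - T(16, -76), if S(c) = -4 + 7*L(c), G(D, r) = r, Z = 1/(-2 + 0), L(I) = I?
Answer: -364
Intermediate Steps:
Z = -½ (Z = 1/(-2) = -½ ≈ -0.50000)
S(c) = -4 + 7*c
T(a, d) = a + d
S(-60) - T(16, -76) = (-4 + 7*(-60)) - (16 - 76) = (-4 - 420) - 1*(-60) = -424 + 60 = -364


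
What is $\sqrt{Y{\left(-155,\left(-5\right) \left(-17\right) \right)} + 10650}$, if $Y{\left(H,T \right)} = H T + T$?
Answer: $2 i \sqrt{610} \approx 49.396 i$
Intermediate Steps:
$Y{\left(H,T \right)} = T + H T$
$\sqrt{Y{\left(-155,\left(-5\right) \left(-17\right) \right)} + 10650} = \sqrt{\left(-5\right) \left(-17\right) \left(1 - 155\right) + 10650} = \sqrt{85 \left(-154\right) + 10650} = \sqrt{-13090 + 10650} = \sqrt{-2440} = 2 i \sqrt{610}$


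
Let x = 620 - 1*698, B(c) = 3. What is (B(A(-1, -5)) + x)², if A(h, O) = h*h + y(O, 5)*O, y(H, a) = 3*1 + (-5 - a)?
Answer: 5625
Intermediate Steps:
y(H, a) = -2 - a (y(H, a) = 3 + (-5 - a) = -2 - a)
A(h, O) = h² - 7*O (A(h, O) = h*h + (-2 - 1*5)*O = h² + (-2 - 5)*O = h² - 7*O)
x = -78 (x = 620 - 698 = -78)
(B(A(-1, -5)) + x)² = (3 - 78)² = (-75)² = 5625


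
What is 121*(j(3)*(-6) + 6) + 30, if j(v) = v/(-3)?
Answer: 1482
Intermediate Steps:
j(v) = -v/3 (j(v) = v*(-1/3) = -v/3)
121*(j(3)*(-6) + 6) + 30 = 121*(-1/3*3*(-6) + 6) + 30 = 121*(-1*(-6) + 6) + 30 = 121*(6 + 6) + 30 = 121*12 + 30 = 1452 + 30 = 1482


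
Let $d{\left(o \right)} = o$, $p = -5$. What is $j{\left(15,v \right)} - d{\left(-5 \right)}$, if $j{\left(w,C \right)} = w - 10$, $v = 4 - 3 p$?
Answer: $10$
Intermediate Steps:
$v = 19$ ($v = 4 - -15 = 4 + 15 = 19$)
$j{\left(w,C \right)} = -10 + w$
$j{\left(15,v \right)} - d{\left(-5 \right)} = \left(-10 + 15\right) - -5 = 5 + 5 = 10$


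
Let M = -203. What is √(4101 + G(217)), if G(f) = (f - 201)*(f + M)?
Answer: 5*√173 ≈ 65.765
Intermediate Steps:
G(f) = (-203 + f)*(-201 + f) (G(f) = (f - 201)*(f - 203) = (-201 + f)*(-203 + f) = (-203 + f)*(-201 + f))
√(4101 + G(217)) = √(4101 + (40803 + 217² - 404*217)) = √(4101 + (40803 + 47089 - 87668)) = √(4101 + 224) = √4325 = 5*√173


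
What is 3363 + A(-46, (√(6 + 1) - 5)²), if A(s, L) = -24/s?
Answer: 77361/23 ≈ 3363.5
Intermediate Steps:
3363 + A(-46, (√(6 + 1) - 5)²) = 3363 - 24/(-46) = 3363 - 24*(-1/46) = 3363 + 12/23 = 77361/23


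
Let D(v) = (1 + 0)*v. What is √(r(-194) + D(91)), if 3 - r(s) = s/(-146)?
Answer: √493845/73 ≈ 9.6266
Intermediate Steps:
D(v) = v (D(v) = 1*v = v)
r(s) = 3 + s/146 (r(s) = 3 - s/(-146) = 3 - s*(-1)/146 = 3 - (-1)*s/146 = 3 + s/146)
√(r(-194) + D(91)) = √((3 + (1/146)*(-194)) + 91) = √((3 - 97/73) + 91) = √(122/73 + 91) = √(6765/73) = √493845/73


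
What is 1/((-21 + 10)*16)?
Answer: -1/176 ≈ -0.0056818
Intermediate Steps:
1/((-21 + 10)*16) = 1/(-11*16) = 1/(-176) = -1/176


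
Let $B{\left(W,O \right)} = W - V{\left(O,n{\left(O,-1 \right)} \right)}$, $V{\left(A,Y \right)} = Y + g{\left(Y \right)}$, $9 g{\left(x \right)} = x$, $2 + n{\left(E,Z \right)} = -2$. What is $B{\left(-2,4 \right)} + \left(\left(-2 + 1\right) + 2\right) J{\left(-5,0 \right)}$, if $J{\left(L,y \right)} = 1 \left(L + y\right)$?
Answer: $- \frac{23}{9} \approx -2.5556$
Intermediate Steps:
$n{\left(E,Z \right)} = -4$ ($n{\left(E,Z \right)} = -2 - 2 = -4$)
$g{\left(x \right)} = \frac{x}{9}$
$V{\left(A,Y \right)} = \frac{10 Y}{9}$ ($V{\left(A,Y \right)} = Y + \frac{Y}{9} = \frac{10 Y}{9}$)
$J{\left(L,y \right)} = L + y$
$B{\left(W,O \right)} = \frac{40}{9} + W$ ($B{\left(W,O \right)} = W - \frac{10}{9} \left(-4\right) = W - - \frac{40}{9} = W + \frac{40}{9} = \frac{40}{9} + W$)
$B{\left(-2,4 \right)} + \left(\left(-2 + 1\right) + 2\right) J{\left(-5,0 \right)} = \left(\frac{40}{9} - 2\right) + \left(\left(-2 + 1\right) + 2\right) \left(-5 + 0\right) = \frac{22}{9} + \left(-1 + 2\right) \left(-5\right) = \frac{22}{9} + 1 \left(-5\right) = \frac{22}{9} - 5 = - \frac{23}{9}$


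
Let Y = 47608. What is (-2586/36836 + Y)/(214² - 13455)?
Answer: 876842851/595656538 ≈ 1.4721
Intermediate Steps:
(-2586/36836 + Y)/(214² - 13455) = (-2586/36836 + 47608)/(214² - 13455) = (-2586*1/36836 + 47608)/(45796 - 13455) = (-1293/18418 + 47608)/32341 = (876842851/18418)*(1/32341) = 876842851/595656538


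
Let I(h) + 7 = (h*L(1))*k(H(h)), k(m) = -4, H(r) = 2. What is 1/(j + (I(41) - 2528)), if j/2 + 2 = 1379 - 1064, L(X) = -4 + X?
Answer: -1/1417 ≈ -0.00070572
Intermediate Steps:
I(h) = -7 + 12*h (I(h) = -7 + (h*(-4 + 1))*(-4) = -7 + (h*(-3))*(-4) = -7 - 3*h*(-4) = -7 + 12*h)
j = 626 (j = -4 + 2*(1379 - 1064) = -4 + 2*315 = -4 + 630 = 626)
1/(j + (I(41) - 2528)) = 1/(626 + ((-7 + 12*41) - 2528)) = 1/(626 + ((-7 + 492) - 2528)) = 1/(626 + (485 - 2528)) = 1/(626 - 2043) = 1/(-1417) = -1/1417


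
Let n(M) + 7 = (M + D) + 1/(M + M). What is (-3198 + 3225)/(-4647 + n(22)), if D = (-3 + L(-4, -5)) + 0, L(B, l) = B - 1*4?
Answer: -132/22699 ≈ -0.0058152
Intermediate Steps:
L(B, l) = -4 + B (L(B, l) = B - 4 = -4 + B)
D = -11 (D = (-3 + (-4 - 4)) + 0 = (-3 - 8) + 0 = -11 + 0 = -11)
n(M) = -18 + M + 1/(2*M) (n(M) = -7 + ((M - 11) + 1/(M + M)) = -7 + ((-11 + M) + 1/(2*M)) = -7 + (-11 + M + 1/(2*M)) = -18 + M + 1/(2*M))
(-3198 + 3225)/(-4647 + n(22)) = (-3198 + 3225)/(-4647 + (-18 + 22 + (½)/22)) = 27/(-4647 + (-18 + 22 + (½)*(1/22))) = 27/(-4647 + (-18 + 22 + 1/44)) = 27/(-4647 + 177/44) = 27/(-204291/44) = 27*(-44/204291) = -132/22699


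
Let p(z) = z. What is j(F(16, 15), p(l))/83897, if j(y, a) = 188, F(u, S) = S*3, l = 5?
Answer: 188/83897 ≈ 0.0022408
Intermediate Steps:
F(u, S) = 3*S
j(F(16, 15), p(l))/83897 = 188/83897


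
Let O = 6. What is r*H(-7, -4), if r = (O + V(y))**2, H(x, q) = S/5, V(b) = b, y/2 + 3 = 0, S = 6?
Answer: 0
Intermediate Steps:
y = -6 (y = -6 + 2*0 = -6 + 0 = -6)
H(x, q) = 6/5
r = 0 (r = (6 - 6)**2 = 0**2 = 0)
r*H(-7, -4) = 0*(6/5) = 0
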